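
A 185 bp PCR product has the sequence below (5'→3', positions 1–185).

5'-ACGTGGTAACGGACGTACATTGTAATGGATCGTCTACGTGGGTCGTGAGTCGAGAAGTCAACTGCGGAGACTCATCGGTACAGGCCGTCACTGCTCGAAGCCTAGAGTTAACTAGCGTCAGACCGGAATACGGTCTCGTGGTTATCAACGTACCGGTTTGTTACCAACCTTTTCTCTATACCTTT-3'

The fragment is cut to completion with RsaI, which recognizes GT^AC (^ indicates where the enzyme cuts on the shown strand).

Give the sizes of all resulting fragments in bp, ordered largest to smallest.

72, 63, 34, 16 bp

RsaI sites (GTAC) start at positions 15, 78, 150.
RsaI cuts after base 2 of each site, so after positions 16, 79, 151.
Linear molecule, 3 cuts → 4 fragments:
  1–16 → 16 bp
  17–79 → 63 bp
  80–151 → 72 bp
  152–185 → 34 bp
Sorted largest to smallest: 72, 63, 34, 16 bp.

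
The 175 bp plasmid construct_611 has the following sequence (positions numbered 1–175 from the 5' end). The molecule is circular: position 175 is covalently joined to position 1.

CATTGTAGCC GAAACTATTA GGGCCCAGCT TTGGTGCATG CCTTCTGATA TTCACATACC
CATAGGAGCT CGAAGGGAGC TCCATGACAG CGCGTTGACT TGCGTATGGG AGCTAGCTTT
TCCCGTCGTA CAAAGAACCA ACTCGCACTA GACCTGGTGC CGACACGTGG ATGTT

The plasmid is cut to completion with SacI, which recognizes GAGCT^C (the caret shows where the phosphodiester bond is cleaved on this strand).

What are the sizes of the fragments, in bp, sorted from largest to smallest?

164, 11 bp

SacI sites (GAGCTC) start at positions 66, 77.
SacI cuts after base 5 of each site (before the last base), so after positions 70, 81.
Circular molecule, 2 cuts → 2 fragments:
  71–81 → 11 bp
  82–175 then 1–70 → 94 + 70 = 164 bp
Sorted largest to smallest: 164, 11 bp.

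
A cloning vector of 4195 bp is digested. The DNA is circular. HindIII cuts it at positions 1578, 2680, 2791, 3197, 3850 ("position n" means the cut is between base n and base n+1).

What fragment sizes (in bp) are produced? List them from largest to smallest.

1923, 1102, 653, 406, 111 bp

Circular molecule, 5 cuts → 5 fragments:
  2680 − 1578 = 1102 bp
  2791 − 2680 = 111 bp
  3197 − 2791 = 406 bp
  3850 − 3197 = 653 bp
  wrap: 4195 − 3850 + 1578 = 1923 bp
Sorted largest to smallest: 1923, 1102, 653, 406, 111 bp.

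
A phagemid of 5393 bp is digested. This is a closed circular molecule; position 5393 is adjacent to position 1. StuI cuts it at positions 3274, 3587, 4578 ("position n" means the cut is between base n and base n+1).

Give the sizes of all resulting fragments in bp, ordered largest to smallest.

Circular molecule, 3 cuts → 3 fragments:
  3587 − 3274 = 313 bp
  4578 − 3587 = 991 bp
  wrap: 5393 − 4578 + 3274 = 4089 bp
Sorted largest to smallest: 4089, 991, 313 bp.

4089, 991, 313 bp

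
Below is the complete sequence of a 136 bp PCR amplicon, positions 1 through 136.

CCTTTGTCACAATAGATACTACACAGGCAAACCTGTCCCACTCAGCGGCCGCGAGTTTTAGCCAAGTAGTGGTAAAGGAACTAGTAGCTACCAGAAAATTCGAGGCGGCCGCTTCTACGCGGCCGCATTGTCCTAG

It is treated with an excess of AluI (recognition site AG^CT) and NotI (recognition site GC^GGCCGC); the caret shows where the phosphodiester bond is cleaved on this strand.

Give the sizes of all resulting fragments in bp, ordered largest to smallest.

The AluI site (AGCT) starts at position 86.
AluI cuts after base 2 of each site, so after position 87.
NotI sites (GCGGCCGC) start at positions 45, 105, 119.
NotI cuts after base 2 of each site, so after positions 46, 106, 120.
Combined cut positions: 46, 87, 106, 120.
Linear molecule, 4 cuts → 5 fragments:
  1–46 → 46 bp
  47–87 → 41 bp
  88–106 → 19 bp
  107–120 → 14 bp
  121–136 → 16 bp
Sorted largest to smallest: 46, 41, 19, 16, 14 bp.

46, 41, 19, 16, 14 bp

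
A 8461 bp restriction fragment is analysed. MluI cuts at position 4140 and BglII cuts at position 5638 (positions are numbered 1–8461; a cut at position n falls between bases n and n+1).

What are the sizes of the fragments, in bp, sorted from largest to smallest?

4140, 2823, 1498 bp

Combined cut positions (sorted): 4140, 5638.
Linear molecule, 2 cuts → 3 fragments:
  4140 − 0 = 4140 bp
  5638 − 4140 = 1498 bp
  8461 − 5638 = 2823 bp
Sorted largest to smallest: 4140, 2823, 1498 bp.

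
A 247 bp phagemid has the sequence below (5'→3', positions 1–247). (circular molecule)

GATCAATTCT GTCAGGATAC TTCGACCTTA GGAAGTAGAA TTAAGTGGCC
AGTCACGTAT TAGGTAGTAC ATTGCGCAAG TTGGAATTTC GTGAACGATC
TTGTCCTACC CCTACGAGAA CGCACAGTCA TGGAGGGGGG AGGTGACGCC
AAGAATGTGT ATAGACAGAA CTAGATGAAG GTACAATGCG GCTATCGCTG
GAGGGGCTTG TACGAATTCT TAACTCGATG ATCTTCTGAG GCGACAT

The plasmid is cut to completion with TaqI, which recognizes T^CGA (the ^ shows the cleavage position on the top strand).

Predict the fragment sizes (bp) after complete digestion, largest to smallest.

TaqI sites (TCGA) start at positions 22, 225.
TaqI cuts after the first base of each site, so after positions 22, 225.
Circular molecule, 2 cuts → 2 fragments:
  23–225 → 203 bp
  226–247 then 1–22 → 22 + 22 = 44 bp
Sorted largest to smallest: 203, 44 bp.

203, 44 bp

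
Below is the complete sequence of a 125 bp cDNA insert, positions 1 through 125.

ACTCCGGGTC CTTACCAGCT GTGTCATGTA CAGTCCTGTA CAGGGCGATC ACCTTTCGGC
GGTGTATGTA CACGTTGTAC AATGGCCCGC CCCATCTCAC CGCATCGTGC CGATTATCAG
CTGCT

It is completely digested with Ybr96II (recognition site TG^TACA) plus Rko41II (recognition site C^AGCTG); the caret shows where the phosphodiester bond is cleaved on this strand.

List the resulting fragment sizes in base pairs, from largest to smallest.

41, 30, 16, 12, 10, 9, 7 bp

Ybr96II sites (TGTACA) start at positions 27, 37, 67, 76.
Ybr96II cuts after base 2 of each site, so after positions 28, 38, 68, 77.
Rko41II sites (CAGCTG) start at positions 16, 118.
Rko41II cuts after the first base of each site, so after positions 16, 118.
Combined cut positions: 16, 28, 38, 68, 77, 118.
Linear molecule, 6 cuts → 7 fragments:
  1–16 → 16 bp
  17–28 → 12 bp
  29–38 → 10 bp
  39–68 → 30 bp
  69–77 → 9 bp
  78–118 → 41 bp
  119–125 → 7 bp
Sorted largest to smallest: 41, 30, 16, 12, 10, 9, 7 bp.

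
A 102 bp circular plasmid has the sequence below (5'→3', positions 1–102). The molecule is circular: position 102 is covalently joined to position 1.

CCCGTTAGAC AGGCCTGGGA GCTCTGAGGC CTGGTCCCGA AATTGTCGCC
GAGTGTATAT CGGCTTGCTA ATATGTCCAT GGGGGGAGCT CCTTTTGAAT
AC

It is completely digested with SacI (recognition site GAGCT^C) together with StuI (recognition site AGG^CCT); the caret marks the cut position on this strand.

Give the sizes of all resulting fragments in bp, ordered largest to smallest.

61, 25, 10, 6 bp

SacI sites (GAGCTC) start at positions 19, 86.
SacI cuts after base 5 of each site (before the last base), so after positions 23, 90.
StuI sites (AGGCCT) start at positions 11, 27.
StuI cuts after base 3 of each site, so after positions 13, 29.
Combined cut positions: 13, 23, 29, 90.
Circular molecule, 4 cuts → 4 fragments:
  14–23 → 10 bp
  24–29 → 6 bp
  30–90 → 61 bp
  91–102 then 1–13 → 12 + 13 = 25 bp
Sorted largest to smallest: 61, 25, 10, 6 bp.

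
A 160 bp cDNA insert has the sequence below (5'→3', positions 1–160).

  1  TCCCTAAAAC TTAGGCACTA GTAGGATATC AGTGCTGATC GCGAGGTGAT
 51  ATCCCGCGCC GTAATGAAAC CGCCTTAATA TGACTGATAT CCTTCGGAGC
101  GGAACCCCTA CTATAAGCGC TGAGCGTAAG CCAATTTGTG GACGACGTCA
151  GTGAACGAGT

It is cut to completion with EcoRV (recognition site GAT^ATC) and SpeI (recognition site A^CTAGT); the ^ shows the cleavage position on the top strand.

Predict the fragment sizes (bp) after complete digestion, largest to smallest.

EcoRV sites (GATATC) start at positions 25, 48, 86.
EcoRV cuts after base 3 of each site, so after positions 27, 50, 88.
The SpeI site (ACTAGT) starts at position 17.
SpeI cuts after the first base of each site, so after position 17.
Combined cut positions: 17, 27, 50, 88.
Linear molecule, 4 cuts → 5 fragments:
  1–17 → 17 bp
  18–27 → 10 bp
  28–50 → 23 bp
  51–88 → 38 bp
  89–160 → 72 bp
Sorted largest to smallest: 72, 38, 23, 17, 10 bp.

72, 38, 23, 17, 10 bp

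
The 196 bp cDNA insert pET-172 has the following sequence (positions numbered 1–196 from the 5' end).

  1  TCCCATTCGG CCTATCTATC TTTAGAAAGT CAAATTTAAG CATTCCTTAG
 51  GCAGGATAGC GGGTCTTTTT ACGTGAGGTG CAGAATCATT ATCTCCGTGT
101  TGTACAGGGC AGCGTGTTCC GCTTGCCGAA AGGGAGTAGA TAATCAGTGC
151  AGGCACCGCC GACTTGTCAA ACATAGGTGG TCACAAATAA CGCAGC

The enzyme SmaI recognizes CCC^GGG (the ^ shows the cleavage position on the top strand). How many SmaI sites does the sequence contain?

0

No occurrence of CCCGGG is present in the sequence.
SmaI does not cut: 0 sites.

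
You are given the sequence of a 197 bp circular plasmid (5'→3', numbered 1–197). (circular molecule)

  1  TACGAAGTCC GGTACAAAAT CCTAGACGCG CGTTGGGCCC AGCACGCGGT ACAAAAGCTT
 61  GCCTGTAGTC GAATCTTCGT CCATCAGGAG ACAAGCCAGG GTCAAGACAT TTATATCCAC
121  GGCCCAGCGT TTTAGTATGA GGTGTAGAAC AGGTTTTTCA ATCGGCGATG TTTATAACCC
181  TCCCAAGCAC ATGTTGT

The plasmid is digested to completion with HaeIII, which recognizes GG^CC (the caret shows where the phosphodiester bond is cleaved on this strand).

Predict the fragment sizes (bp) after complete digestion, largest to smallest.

HaeIII sites (GGCC) start at positions 36, 121.
HaeIII cuts after base 2 of each site, so after positions 37, 122.
Circular molecule, 2 cuts → 2 fragments:
  38–122 → 85 bp
  123–197 then 1–37 → 75 + 37 = 112 bp
Sorted largest to smallest: 112, 85 bp.

112, 85 bp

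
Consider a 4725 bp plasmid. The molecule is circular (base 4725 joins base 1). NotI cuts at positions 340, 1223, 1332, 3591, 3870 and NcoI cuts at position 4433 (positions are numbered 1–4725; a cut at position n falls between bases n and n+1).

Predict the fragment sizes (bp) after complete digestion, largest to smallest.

Combined cut positions (sorted): 340, 1223, 1332, 3591, 3870, 4433.
Circular molecule, 6 cuts → 6 fragments:
  1223 − 340 = 883 bp
  1332 − 1223 = 109 bp
  3591 − 1332 = 2259 bp
  3870 − 3591 = 279 bp
  4433 − 3870 = 563 bp
  wrap: 4725 − 4433 + 340 = 632 bp
Sorted largest to smallest: 2259, 883, 632, 563, 279, 109 bp.

2259, 883, 632, 563, 279, 109 bp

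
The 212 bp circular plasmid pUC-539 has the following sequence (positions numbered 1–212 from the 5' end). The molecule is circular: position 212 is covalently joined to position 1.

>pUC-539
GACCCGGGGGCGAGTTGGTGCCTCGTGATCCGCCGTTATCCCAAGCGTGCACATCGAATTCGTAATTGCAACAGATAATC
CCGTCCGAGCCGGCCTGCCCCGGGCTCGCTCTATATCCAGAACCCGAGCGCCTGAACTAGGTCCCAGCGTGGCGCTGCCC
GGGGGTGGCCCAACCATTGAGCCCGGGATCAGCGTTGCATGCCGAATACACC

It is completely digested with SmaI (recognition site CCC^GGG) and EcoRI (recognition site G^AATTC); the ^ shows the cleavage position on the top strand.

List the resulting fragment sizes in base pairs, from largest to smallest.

59, 51, 45, 33, 24 bp

SmaI sites (CCCGGG) start at positions 3, 99, 158, 182.
SmaI cuts after base 3 of each site, so after positions 5, 101, 160, 184.
The EcoRI site (GAATTC) starts at position 56.
EcoRI cuts after the first base of each site, so after position 56.
Combined cut positions: 5, 56, 101, 160, 184.
Circular molecule, 5 cuts → 5 fragments:
  6–56 → 51 bp
  57–101 → 45 bp
  102–160 → 59 bp
  161–184 → 24 bp
  185–212 then 1–5 → 28 + 5 = 33 bp
Sorted largest to smallest: 59, 51, 45, 33, 24 bp.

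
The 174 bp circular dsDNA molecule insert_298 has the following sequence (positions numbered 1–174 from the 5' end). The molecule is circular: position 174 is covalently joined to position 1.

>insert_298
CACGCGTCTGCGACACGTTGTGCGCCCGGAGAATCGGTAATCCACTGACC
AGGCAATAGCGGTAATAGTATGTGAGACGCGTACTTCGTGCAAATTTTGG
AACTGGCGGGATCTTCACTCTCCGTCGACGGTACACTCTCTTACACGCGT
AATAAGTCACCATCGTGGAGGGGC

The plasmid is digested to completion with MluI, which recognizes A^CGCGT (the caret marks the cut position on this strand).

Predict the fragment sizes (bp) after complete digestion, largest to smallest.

75, 68, 31 bp

MluI sites (ACGCGT) start at positions 2, 77, 145.
MluI cuts after the first base of each site, so after positions 2, 77, 145.
Circular molecule, 3 cuts → 3 fragments:
  3–77 → 75 bp
  78–145 → 68 bp
  146–174 then 1–2 → 29 + 2 = 31 bp
Sorted largest to smallest: 75, 68, 31 bp.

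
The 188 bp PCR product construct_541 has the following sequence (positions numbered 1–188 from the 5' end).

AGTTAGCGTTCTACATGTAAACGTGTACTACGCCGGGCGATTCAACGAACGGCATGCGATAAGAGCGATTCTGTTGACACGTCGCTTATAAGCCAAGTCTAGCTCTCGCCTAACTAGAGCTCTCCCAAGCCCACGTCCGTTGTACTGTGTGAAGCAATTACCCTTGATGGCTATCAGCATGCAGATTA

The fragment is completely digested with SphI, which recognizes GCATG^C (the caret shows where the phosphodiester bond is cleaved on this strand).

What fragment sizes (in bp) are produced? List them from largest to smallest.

SphI sites (GCATGC) start at positions 52, 177.
SphI cuts after base 5 of each site (before the last base), so after positions 56, 181.
Linear molecule, 2 cuts → 3 fragments:
  1–56 → 56 bp
  57–181 → 125 bp
  182–188 → 7 bp
Sorted largest to smallest: 125, 56, 7 bp.

125, 56, 7 bp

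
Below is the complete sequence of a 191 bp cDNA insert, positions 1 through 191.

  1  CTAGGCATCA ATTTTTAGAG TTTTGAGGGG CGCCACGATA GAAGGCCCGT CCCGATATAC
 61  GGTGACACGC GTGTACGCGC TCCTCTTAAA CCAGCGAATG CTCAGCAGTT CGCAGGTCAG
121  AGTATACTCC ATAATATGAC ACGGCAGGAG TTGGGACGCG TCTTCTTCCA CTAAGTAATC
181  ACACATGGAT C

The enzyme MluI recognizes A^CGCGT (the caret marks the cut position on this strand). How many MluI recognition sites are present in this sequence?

2

ACGCGT occurs starting at positions 67, 156.
MluI cuts at 2 sites.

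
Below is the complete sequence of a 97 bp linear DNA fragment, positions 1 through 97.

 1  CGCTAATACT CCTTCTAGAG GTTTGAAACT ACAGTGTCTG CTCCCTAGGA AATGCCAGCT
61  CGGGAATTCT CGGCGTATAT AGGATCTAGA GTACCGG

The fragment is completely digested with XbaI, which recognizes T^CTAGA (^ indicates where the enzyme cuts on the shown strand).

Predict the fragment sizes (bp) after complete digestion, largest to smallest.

XbaI sites (TCTAGA) start at positions 14, 85.
XbaI cuts after the first base of each site, so after positions 14, 85.
Linear molecule, 2 cuts → 3 fragments:
  1–14 → 14 bp
  15–85 → 71 bp
  86–97 → 12 bp
Sorted largest to smallest: 71, 14, 12 bp.

71, 14, 12 bp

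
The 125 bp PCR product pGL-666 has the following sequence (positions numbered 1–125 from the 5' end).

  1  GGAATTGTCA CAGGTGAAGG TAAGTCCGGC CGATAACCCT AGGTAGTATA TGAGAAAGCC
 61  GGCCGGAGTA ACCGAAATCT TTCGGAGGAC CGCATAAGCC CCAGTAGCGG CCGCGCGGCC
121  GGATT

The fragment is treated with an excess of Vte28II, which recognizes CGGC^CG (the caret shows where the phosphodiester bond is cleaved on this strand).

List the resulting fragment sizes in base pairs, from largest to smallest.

48, 33, 30, 8, 6 bp

Vte28II sites (CGGCCG) start at positions 27, 60, 108, 116.
Vte28II cuts after base 4 of each site, so after positions 30, 63, 111, 119.
Linear molecule, 4 cuts → 5 fragments:
  1–30 → 30 bp
  31–63 → 33 bp
  64–111 → 48 bp
  112–119 → 8 bp
  120–125 → 6 bp
Sorted largest to smallest: 48, 33, 30, 8, 6 bp.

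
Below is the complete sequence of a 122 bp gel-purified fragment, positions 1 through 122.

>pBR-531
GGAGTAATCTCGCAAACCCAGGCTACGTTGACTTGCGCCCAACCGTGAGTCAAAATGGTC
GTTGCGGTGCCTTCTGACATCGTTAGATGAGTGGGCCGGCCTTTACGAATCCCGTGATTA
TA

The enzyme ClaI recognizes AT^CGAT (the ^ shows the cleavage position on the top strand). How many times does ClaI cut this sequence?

0

No occurrence of ATCGAT is present in the sequence.
ClaI does not cut: 0 sites.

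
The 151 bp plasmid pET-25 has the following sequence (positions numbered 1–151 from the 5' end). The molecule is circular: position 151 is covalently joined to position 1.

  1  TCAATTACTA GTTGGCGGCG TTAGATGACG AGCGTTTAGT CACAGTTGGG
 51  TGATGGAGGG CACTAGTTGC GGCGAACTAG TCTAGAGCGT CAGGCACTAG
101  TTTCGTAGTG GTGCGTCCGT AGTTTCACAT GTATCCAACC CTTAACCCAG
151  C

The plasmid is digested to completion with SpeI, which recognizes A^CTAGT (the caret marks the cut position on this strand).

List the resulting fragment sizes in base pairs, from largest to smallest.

62, 55, 20, 14 bp

SpeI sites (ACTAGT) start at positions 7, 62, 76, 96.
SpeI cuts after the first base of each site, so after positions 7, 62, 76, 96.
Circular molecule, 4 cuts → 4 fragments:
  8–62 → 55 bp
  63–76 → 14 bp
  77–96 → 20 bp
  97–151 then 1–7 → 55 + 7 = 62 bp
Sorted largest to smallest: 62, 55, 20, 14 bp.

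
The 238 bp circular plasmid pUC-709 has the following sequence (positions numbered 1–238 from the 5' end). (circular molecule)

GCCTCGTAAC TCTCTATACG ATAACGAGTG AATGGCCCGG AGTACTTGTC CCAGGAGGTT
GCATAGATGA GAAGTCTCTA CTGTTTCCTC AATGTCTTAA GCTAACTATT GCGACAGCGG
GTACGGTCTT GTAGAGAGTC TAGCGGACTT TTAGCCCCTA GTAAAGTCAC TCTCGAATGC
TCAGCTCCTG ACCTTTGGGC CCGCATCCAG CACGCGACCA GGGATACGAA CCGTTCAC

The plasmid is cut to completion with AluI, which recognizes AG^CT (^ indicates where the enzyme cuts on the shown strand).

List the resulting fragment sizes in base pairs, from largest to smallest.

AluI sites (AGCT) start at positions 100, 183.
AluI cuts after base 2 of each site, so after positions 101, 184.
Circular molecule, 2 cuts → 2 fragments:
  102–184 → 83 bp
  185–238 then 1–101 → 54 + 101 = 155 bp
Sorted largest to smallest: 155, 83 bp.

155, 83 bp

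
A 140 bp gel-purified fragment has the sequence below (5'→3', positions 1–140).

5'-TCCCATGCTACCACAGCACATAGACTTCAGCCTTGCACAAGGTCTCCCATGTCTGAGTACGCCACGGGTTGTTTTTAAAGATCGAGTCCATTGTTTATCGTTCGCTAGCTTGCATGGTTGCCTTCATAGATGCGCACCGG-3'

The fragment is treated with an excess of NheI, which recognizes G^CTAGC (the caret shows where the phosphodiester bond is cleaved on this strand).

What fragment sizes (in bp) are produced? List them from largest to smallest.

The NheI site (GCTAGC) starts at position 104.
NheI cuts after the first base of each site, so after position 104.
Linear molecule, 1 cut → 2 fragments:
  1–104 → 104 bp
  105–140 → 36 bp
Sorted largest to smallest: 104, 36 bp.

104, 36 bp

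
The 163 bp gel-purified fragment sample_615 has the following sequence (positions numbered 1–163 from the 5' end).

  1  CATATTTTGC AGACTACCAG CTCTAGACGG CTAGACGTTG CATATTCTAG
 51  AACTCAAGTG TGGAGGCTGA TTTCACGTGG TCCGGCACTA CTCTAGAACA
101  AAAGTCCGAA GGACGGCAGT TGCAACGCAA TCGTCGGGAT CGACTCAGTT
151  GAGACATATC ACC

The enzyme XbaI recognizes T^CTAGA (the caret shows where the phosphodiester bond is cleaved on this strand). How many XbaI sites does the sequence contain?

3

TCTAGA occurs starting at positions 22, 46, 92.
XbaI cuts at 3 sites.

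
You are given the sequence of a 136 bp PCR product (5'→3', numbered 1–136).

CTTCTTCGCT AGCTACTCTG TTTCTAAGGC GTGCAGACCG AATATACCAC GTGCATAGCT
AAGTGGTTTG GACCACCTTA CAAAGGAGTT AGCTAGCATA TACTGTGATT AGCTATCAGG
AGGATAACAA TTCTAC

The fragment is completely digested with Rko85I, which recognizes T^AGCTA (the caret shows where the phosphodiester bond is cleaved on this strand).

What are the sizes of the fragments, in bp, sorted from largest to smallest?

46, 34, 26, 20, 10 bp

Rko85I sites (TAGCTA) start at positions 10, 56, 90, 110.
Rko85I cuts after the first base of each site, so after positions 10, 56, 90, 110.
Linear molecule, 4 cuts → 5 fragments:
  1–10 → 10 bp
  11–56 → 46 bp
  57–90 → 34 bp
  91–110 → 20 bp
  111–136 → 26 bp
Sorted largest to smallest: 46, 34, 26, 20, 10 bp.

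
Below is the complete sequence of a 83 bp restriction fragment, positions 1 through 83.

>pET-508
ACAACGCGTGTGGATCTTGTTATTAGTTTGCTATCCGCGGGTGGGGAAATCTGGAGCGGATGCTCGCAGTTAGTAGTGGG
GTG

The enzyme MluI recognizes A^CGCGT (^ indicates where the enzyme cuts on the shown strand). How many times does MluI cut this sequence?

ACGCGT occurs starting at position 4.
MluI cuts at 1 site.

1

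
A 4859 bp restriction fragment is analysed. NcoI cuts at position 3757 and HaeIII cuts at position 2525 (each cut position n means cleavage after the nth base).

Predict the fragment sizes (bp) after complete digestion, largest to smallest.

2525, 1232, 1102 bp

Combined cut positions (sorted): 2525, 3757.
Linear molecule, 2 cuts → 3 fragments:
  2525 − 0 = 2525 bp
  3757 − 2525 = 1232 bp
  4859 − 3757 = 1102 bp
Sorted largest to smallest: 2525, 1232, 1102 bp.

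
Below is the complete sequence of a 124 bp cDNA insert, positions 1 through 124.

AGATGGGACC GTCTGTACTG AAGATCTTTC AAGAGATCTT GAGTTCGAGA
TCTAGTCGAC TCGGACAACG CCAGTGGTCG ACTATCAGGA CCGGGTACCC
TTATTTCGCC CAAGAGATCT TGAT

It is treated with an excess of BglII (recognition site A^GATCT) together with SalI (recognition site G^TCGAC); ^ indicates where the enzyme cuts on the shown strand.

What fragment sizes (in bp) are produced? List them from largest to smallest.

38, 22, 22, 14, 12, 9, 7 bp

BglII sites (AGATCT) start at positions 22, 34, 48, 115.
BglII cuts after the first base of each site, so after positions 22, 34, 48, 115.
SalI sites (GTCGAC) start at positions 55, 77.
SalI cuts after the first base of each site, so after positions 55, 77.
Combined cut positions: 22, 34, 48, 55, 77, 115.
Linear molecule, 6 cuts → 7 fragments:
  1–22 → 22 bp
  23–34 → 12 bp
  35–48 → 14 bp
  49–55 → 7 bp
  56–77 → 22 bp
  78–115 → 38 bp
  116–124 → 9 bp
Sorted largest to smallest: 38, 22, 22, 14, 12, 9, 7 bp.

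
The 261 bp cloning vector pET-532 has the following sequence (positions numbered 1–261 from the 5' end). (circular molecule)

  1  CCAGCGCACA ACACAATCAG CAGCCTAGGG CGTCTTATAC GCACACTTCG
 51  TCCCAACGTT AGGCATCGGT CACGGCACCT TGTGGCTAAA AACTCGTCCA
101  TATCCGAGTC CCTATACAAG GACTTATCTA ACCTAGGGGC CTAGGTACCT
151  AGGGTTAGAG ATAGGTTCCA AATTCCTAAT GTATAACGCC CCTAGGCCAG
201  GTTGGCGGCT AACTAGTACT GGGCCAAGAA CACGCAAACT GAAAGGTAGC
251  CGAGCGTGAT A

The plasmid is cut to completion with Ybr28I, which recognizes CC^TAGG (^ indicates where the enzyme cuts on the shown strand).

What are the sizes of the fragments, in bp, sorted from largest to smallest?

Ybr28I sites (CCTAGG) start at positions 24, 132, 140, 148, 191.
Ybr28I cuts after base 2 of each site, so after positions 25, 133, 141, 149, 192.
Circular molecule, 5 cuts → 5 fragments:
  26–133 → 108 bp
  134–141 → 8 bp
  142–149 → 8 bp
  150–192 → 43 bp
  193–261 then 1–25 → 69 + 25 = 94 bp
Sorted largest to smallest: 108, 94, 43, 8, 8 bp.

108, 94, 43, 8, 8 bp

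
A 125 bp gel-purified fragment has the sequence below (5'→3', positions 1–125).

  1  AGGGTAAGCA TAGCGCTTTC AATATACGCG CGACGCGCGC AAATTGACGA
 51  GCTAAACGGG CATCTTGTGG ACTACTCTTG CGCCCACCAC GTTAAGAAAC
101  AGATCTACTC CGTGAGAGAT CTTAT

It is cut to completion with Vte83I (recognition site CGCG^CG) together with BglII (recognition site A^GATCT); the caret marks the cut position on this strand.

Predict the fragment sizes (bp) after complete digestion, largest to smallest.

64, 30, 16, 8, 7 bp

Vte83I sites (CGCGCG) start at positions 27, 34.
Vte83I cuts after base 4 of each site, so after positions 30, 37.
BglII sites (AGATCT) start at positions 101, 117.
BglII cuts after the first base of each site, so after positions 101, 117.
Combined cut positions: 30, 37, 101, 117.
Linear molecule, 4 cuts → 5 fragments:
  1–30 → 30 bp
  31–37 → 7 bp
  38–101 → 64 bp
  102–117 → 16 bp
  118–125 → 8 bp
Sorted largest to smallest: 64, 30, 16, 8, 7 bp.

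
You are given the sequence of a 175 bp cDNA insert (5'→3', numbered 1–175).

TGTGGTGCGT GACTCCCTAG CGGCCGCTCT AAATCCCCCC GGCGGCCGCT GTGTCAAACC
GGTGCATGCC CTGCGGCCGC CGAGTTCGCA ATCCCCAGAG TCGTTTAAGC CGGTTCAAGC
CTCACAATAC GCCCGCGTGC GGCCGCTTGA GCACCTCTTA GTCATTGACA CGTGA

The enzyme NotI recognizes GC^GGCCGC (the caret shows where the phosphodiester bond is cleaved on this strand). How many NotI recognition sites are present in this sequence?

GCGGCCGC occurs starting at positions 20, 42, 73, 139.
NotI cuts at 4 sites.

4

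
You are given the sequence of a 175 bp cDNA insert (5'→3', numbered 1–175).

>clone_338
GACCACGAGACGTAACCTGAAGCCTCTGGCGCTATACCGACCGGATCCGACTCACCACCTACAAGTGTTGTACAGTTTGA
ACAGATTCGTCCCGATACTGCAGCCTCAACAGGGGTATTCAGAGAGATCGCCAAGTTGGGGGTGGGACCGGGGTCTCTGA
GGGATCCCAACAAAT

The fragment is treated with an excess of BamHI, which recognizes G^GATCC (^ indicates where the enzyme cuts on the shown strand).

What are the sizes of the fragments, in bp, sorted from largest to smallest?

119, 43, 13 bp

BamHI sites (GGATCC) start at positions 43, 162.
BamHI cuts after the first base of each site, so after positions 43, 162.
Linear molecule, 2 cuts → 3 fragments:
  1–43 → 43 bp
  44–162 → 119 bp
  163–175 → 13 bp
Sorted largest to smallest: 119, 43, 13 bp.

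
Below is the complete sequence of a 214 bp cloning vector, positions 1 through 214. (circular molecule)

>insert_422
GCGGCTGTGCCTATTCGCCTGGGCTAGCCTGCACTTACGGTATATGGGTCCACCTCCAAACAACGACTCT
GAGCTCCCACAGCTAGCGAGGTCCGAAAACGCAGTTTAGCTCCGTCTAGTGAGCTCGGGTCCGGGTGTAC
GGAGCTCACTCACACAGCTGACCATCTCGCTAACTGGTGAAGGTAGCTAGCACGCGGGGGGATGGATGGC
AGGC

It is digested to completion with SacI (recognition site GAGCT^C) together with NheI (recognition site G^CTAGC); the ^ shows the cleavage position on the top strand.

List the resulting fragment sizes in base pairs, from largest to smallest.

SacI sites (GAGCTC) start at positions 71, 121, 142.
SacI cuts after base 5 of each site (before the last base), so after positions 75, 125, 146.
NheI sites (GCTAGC) start at positions 23, 82, 186.
NheI cuts after the first base of each site, so after positions 23, 82, 186.
Combined cut positions: 23, 75, 82, 125, 146, 186.
Circular molecule, 6 cuts → 6 fragments:
  24–75 → 52 bp
  76–82 → 7 bp
  83–125 → 43 bp
  126–146 → 21 bp
  147–186 → 40 bp
  187–214 then 1–23 → 28 + 23 = 51 bp
Sorted largest to smallest: 52, 51, 43, 40, 21, 7 bp.

52, 51, 43, 40, 21, 7 bp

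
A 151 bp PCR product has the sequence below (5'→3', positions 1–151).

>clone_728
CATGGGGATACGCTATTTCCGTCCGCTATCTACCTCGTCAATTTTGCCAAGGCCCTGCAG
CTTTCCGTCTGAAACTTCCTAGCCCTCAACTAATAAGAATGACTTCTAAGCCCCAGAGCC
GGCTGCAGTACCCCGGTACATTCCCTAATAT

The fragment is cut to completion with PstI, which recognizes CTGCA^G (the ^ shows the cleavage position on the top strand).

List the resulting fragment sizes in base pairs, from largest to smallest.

PstI sites (CTGCAG) start at positions 55, 123.
PstI cuts after base 5 of each site (before the last base), so after positions 59, 127.
Linear molecule, 2 cuts → 3 fragments:
  1–59 → 59 bp
  60–127 → 68 bp
  128–151 → 24 bp
Sorted largest to smallest: 68, 59, 24 bp.

68, 59, 24 bp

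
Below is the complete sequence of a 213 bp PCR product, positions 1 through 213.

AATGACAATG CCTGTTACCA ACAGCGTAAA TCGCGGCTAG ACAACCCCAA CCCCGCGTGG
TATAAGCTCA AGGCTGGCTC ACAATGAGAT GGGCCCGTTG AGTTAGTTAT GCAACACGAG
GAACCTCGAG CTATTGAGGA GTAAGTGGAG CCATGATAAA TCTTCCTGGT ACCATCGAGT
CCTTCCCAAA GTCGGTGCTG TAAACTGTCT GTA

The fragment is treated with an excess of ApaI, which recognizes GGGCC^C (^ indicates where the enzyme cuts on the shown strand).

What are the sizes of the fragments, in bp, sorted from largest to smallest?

118, 95 bp

The ApaI site (GGGCCC) starts at position 91.
ApaI cuts after base 5 of each site (before the last base), so after position 95.
Linear molecule, 1 cut → 2 fragments:
  1–95 → 95 bp
  96–213 → 118 bp
Sorted largest to smallest: 118, 95 bp.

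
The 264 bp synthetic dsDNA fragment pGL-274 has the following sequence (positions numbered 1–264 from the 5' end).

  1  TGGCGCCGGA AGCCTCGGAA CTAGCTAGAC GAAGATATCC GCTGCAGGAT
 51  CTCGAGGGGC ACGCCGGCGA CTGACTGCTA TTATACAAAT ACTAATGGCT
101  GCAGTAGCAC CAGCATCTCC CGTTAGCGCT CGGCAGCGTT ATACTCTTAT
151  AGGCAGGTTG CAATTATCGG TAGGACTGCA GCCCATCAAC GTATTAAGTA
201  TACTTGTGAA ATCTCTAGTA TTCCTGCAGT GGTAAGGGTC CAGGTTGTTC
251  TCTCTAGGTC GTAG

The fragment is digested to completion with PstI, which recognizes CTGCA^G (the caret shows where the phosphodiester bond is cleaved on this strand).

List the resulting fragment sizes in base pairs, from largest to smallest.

PstI sites (CTGCAG) start at positions 42, 99, 176, 224.
PstI cuts after base 5 of each site (before the last base), so after positions 46, 103, 180, 228.
Linear molecule, 4 cuts → 5 fragments:
  1–46 → 46 bp
  47–103 → 57 bp
  104–180 → 77 bp
  181–228 → 48 bp
  229–264 → 36 bp
Sorted largest to smallest: 77, 57, 48, 46, 36 bp.

77, 57, 48, 46, 36 bp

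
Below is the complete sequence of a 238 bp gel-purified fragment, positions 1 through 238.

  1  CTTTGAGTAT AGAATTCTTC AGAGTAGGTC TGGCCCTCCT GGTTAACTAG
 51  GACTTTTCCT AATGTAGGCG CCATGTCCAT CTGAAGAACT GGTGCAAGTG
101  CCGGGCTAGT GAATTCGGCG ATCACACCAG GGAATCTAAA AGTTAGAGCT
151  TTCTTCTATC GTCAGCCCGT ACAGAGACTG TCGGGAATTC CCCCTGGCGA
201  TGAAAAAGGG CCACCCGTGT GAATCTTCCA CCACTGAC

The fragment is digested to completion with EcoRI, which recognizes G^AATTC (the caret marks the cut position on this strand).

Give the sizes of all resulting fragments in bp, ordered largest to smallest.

99, 74, 53, 12 bp

EcoRI sites (GAATTC) start at positions 12, 111, 185.
EcoRI cuts after the first base of each site, so after positions 12, 111, 185.
Linear molecule, 3 cuts → 4 fragments:
  1–12 → 12 bp
  13–111 → 99 bp
  112–185 → 74 bp
  186–238 → 53 bp
Sorted largest to smallest: 99, 74, 53, 12 bp.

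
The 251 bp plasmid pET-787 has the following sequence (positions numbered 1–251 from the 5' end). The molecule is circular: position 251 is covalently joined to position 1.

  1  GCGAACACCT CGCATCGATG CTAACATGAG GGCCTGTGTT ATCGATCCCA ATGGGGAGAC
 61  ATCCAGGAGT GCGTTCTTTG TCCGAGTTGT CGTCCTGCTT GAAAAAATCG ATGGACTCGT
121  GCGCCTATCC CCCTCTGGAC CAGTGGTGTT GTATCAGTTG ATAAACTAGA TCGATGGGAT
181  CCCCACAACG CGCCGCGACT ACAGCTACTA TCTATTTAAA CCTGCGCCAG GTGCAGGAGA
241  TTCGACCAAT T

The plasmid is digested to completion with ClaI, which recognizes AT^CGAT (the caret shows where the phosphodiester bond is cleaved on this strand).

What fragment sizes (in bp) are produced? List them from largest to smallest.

ClaI sites (ATCGAT) start at positions 14, 41, 107, 170.
ClaI cuts after base 2 of each site, so after positions 15, 42, 108, 171.
Circular molecule, 4 cuts → 4 fragments:
  16–42 → 27 bp
  43–108 → 66 bp
  109–171 → 63 bp
  172–251 then 1–15 → 80 + 15 = 95 bp
Sorted largest to smallest: 95, 66, 63, 27 bp.

95, 66, 63, 27 bp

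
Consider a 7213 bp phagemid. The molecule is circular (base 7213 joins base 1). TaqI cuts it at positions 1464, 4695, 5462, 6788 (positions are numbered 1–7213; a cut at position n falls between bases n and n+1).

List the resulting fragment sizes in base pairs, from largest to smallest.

3231, 1889, 1326, 767 bp

Circular molecule, 4 cuts → 4 fragments:
  4695 − 1464 = 3231 bp
  5462 − 4695 = 767 bp
  6788 − 5462 = 1326 bp
  wrap: 7213 − 6788 + 1464 = 1889 bp
Sorted largest to smallest: 3231, 1889, 1326, 767 bp.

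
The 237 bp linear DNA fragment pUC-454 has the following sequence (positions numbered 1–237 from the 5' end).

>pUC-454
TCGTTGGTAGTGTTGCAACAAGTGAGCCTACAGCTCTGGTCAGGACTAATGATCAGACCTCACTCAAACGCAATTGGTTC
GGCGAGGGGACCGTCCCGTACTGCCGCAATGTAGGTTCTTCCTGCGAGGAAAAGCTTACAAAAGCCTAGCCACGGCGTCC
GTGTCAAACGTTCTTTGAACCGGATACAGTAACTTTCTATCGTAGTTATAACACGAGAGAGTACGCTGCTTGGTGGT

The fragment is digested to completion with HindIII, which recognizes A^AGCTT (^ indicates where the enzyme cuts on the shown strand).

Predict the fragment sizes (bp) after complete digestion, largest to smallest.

The HindIII site (AAGCTT) starts at position 132.
HindIII cuts after the first base of each site, so after position 132.
Linear molecule, 1 cut → 2 fragments:
  1–132 → 132 bp
  133–237 → 105 bp
Sorted largest to smallest: 132, 105 bp.

132, 105 bp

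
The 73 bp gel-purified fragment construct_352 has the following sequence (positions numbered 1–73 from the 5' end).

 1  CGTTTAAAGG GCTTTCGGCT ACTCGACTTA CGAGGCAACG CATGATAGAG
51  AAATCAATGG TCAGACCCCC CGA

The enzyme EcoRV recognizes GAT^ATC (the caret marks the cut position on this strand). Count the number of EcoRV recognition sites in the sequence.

No occurrence of GATATC is present in the sequence.
EcoRV does not cut: 0 sites.

0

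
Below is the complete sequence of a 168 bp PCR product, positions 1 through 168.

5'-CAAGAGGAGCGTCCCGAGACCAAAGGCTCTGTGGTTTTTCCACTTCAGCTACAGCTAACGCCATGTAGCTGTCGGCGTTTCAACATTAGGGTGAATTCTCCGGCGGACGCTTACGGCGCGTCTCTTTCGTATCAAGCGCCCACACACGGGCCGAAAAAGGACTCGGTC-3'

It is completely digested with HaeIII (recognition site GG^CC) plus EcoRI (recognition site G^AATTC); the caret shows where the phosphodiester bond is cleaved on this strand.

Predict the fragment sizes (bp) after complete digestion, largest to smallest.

93, 57, 18 bp

The HaeIII site (GGCC) starts at position 149.
HaeIII cuts after base 2 of each site, so after position 150.
The EcoRI site (GAATTC) starts at position 93.
EcoRI cuts after the first base of each site, so after position 93.
Combined cut positions: 93, 150.
Linear molecule, 2 cuts → 3 fragments:
  1–93 → 93 bp
  94–150 → 57 bp
  151–168 → 18 bp
Sorted largest to smallest: 93, 57, 18 bp.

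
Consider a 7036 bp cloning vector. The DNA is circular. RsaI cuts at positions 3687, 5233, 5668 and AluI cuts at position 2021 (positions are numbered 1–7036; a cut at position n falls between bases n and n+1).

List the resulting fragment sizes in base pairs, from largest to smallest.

Combined cut positions (sorted): 2021, 3687, 5233, 5668.
Circular molecule, 4 cuts → 4 fragments:
  3687 − 2021 = 1666 bp
  5233 − 3687 = 1546 bp
  5668 − 5233 = 435 bp
  wrap: 7036 − 5668 + 2021 = 3389 bp
Sorted largest to smallest: 3389, 1666, 1546, 435 bp.

3389, 1666, 1546, 435 bp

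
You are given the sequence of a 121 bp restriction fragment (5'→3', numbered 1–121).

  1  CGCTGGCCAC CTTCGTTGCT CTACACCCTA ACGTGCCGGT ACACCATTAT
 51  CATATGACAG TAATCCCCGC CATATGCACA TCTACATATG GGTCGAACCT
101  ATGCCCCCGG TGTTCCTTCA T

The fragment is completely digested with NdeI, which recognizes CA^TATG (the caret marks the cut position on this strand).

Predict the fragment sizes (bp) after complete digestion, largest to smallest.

NdeI sites (CATATG) start at positions 51, 71, 85.
NdeI cuts after base 2 of each site, so after positions 52, 72, 86.
Linear molecule, 3 cuts → 4 fragments:
  1–52 → 52 bp
  53–72 → 20 bp
  73–86 → 14 bp
  87–121 → 35 bp
Sorted largest to smallest: 52, 35, 20, 14 bp.

52, 35, 20, 14 bp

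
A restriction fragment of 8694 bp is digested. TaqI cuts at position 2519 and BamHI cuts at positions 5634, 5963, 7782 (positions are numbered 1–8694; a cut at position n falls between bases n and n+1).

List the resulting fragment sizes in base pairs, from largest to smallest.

Combined cut positions (sorted): 2519, 5634, 5963, 7782.
Linear molecule, 4 cuts → 5 fragments:
  2519 − 0 = 2519 bp
  5634 − 2519 = 3115 bp
  5963 − 5634 = 329 bp
  7782 − 5963 = 1819 bp
  8694 − 7782 = 912 bp
Sorted largest to smallest: 3115, 2519, 1819, 912, 329 bp.

3115, 2519, 1819, 912, 329 bp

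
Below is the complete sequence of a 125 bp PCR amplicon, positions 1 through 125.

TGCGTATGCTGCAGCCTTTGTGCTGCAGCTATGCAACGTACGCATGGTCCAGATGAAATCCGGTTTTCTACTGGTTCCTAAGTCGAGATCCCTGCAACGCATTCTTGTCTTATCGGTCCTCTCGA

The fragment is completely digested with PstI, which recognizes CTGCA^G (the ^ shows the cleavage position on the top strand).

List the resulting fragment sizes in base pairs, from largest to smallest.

98, 14, 13 bp

PstI sites (CTGCAG) start at positions 9, 23.
PstI cuts after base 5 of each site (before the last base), so after positions 13, 27.
Linear molecule, 2 cuts → 3 fragments:
  1–13 → 13 bp
  14–27 → 14 bp
  28–125 → 98 bp
Sorted largest to smallest: 98, 14, 13 bp.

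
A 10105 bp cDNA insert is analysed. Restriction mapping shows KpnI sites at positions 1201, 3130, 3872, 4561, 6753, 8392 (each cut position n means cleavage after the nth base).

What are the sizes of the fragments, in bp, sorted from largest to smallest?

2192, 1929, 1713, 1639, 1201, 742, 689 bp

Linear molecule, 6 cuts → 7 fragments:
  1201 − 0 = 1201 bp
  3130 − 1201 = 1929 bp
  3872 − 3130 = 742 bp
  4561 − 3872 = 689 bp
  6753 − 4561 = 2192 bp
  8392 − 6753 = 1639 bp
  10105 − 8392 = 1713 bp
Sorted largest to smallest: 2192, 1929, 1713, 1639, 1201, 742, 689 bp.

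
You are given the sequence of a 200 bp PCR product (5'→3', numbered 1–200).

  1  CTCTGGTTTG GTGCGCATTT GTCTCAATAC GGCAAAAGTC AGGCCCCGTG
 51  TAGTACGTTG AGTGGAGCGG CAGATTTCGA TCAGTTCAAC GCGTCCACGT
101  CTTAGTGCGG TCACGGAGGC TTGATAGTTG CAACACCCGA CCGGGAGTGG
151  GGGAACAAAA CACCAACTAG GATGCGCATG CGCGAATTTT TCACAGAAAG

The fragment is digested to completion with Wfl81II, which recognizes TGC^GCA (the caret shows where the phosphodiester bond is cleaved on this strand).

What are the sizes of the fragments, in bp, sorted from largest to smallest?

Wfl81II sites (TGCGCA) start at positions 12, 173.
Wfl81II cuts after base 3 of each site, so after positions 14, 175.
Linear molecule, 2 cuts → 3 fragments:
  1–14 → 14 bp
  15–175 → 161 bp
  176–200 → 25 bp
Sorted largest to smallest: 161, 25, 14 bp.

161, 25, 14 bp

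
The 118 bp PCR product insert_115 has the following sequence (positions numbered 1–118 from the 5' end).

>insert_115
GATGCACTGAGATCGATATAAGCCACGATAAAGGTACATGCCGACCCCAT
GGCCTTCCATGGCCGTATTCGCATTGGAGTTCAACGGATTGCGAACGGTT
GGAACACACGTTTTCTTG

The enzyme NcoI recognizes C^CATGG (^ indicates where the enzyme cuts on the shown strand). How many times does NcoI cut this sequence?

CCATGG occurs starting at positions 47, 57.
NcoI cuts at 2 sites.

2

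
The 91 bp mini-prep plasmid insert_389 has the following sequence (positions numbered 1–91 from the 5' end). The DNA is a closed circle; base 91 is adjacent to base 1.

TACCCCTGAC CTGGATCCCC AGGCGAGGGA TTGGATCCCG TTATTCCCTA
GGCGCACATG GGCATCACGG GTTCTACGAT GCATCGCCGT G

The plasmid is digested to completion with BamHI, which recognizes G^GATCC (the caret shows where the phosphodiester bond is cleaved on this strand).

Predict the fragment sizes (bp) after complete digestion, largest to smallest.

BamHI sites (GGATCC) start at positions 13, 33.
BamHI cuts after the first base of each site, so after positions 13, 33.
Circular molecule, 2 cuts → 2 fragments:
  14–33 → 20 bp
  34–91 then 1–13 → 58 + 13 = 71 bp
Sorted largest to smallest: 71, 20 bp.

71, 20 bp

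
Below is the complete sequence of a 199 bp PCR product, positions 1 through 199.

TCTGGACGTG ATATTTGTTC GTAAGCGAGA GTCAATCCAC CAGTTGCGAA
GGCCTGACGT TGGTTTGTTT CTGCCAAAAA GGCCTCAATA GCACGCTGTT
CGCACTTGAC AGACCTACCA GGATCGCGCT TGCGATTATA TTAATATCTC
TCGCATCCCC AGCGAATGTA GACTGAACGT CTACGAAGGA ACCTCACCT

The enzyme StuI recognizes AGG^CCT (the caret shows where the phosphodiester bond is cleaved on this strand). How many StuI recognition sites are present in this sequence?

2

AGGCCT occurs starting at positions 50, 80.
StuI cuts at 2 sites.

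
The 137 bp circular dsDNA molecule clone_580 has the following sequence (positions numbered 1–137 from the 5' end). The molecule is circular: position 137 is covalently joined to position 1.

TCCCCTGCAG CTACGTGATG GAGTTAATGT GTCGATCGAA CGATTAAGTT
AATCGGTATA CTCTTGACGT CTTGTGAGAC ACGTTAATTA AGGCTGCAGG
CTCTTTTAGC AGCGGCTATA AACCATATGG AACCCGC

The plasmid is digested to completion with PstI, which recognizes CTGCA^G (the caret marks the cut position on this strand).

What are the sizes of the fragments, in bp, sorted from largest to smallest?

89, 48 bp

PstI sites (CTGCAG) start at positions 5, 94.
PstI cuts after base 5 of each site (before the last base), so after positions 9, 98.
Circular molecule, 2 cuts → 2 fragments:
  10–98 → 89 bp
  99–137 then 1–9 → 39 + 9 = 48 bp
Sorted largest to smallest: 89, 48 bp.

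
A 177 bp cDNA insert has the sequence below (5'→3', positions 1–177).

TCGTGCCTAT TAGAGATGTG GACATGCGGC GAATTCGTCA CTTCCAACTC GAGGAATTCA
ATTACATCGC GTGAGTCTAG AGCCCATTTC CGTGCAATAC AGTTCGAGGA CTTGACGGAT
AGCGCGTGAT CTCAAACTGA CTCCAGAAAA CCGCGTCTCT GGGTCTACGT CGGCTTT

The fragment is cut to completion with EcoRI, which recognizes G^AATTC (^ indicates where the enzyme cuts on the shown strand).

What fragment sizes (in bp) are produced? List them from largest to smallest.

123, 31, 23 bp

EcoRI sites (GAATTC) start at positions 31, 54.
EcoRI cuts after the first base of each site, so after positions 31, 54.
Linear molecule, 2 cuts → 3 fragments:
  1–31 → 31 bp
  32–54 → 23 bp
  55–177 → 123 bp
Sorted largest to smallest: 123, 31, 23 bp.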